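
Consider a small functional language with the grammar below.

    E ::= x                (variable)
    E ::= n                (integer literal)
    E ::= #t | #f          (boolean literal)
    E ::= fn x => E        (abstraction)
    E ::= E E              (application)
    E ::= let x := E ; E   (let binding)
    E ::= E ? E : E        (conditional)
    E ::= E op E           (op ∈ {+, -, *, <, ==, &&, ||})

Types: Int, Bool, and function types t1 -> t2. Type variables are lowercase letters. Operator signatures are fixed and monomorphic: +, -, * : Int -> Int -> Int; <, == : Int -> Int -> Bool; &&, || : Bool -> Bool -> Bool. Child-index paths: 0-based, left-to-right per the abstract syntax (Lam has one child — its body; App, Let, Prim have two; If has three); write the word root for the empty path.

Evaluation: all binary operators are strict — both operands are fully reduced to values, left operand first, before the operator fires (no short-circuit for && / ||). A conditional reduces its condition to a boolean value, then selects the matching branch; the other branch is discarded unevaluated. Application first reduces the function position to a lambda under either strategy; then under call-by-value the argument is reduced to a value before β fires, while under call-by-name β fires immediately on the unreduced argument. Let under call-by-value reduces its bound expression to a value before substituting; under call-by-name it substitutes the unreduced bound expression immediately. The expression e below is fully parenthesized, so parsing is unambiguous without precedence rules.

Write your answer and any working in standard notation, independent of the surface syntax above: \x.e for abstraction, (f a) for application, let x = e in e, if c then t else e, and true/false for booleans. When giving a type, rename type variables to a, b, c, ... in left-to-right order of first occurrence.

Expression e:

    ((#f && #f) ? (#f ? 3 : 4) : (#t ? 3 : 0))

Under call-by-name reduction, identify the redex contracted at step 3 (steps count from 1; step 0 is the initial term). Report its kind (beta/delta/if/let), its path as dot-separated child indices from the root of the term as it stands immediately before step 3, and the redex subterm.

Working:
step 0: (if (false && false) then (if false then 3 else 4) else (if true then 3 else 0))
step 1: [delta@0] (if false then (if false then 3 else 4) else (if true then 3 else 0))
step 2: [if@root] (if true then 3 else 0)
step 3: [if@root] 3

Answer: if at root : (if true then 3 else 0)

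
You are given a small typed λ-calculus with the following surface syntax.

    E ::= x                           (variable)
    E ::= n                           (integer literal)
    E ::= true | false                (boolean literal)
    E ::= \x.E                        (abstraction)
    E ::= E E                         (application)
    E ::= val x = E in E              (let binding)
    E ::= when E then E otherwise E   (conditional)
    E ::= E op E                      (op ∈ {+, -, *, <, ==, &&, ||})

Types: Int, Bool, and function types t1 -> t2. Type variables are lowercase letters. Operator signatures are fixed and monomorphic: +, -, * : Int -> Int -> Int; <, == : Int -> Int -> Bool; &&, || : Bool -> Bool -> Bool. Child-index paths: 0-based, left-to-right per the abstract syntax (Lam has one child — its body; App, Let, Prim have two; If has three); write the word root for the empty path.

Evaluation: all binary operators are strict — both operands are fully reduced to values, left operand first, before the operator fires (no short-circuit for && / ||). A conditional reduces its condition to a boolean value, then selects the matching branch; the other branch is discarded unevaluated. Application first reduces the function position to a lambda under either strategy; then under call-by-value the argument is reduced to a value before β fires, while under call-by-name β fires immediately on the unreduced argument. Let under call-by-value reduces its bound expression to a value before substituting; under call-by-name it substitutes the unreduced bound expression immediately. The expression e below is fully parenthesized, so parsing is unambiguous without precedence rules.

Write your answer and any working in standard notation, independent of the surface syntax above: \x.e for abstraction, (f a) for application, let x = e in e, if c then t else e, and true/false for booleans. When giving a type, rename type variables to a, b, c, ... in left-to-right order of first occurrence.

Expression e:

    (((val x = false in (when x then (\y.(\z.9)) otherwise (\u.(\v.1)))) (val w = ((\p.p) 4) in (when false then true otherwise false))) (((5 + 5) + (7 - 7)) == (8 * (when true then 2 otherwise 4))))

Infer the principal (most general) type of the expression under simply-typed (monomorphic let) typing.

Derivation:
let x : Bool
x : Bool
  unify Bool ~ Bool
\z._ : b -> Int
\y._ : a -> b -> Int
\v._ : d -> Int
\u._ : c -> d -> Int
  unify a -> b -> Int ~ c -> d -> Int
  unify a ~ c
  unify b -> Int ~ d -> Int
  unify b ~ d
  unify Int ~ Int
p : e
\p._ : e -> e
  unify e -> e ~ Int -> f
  unify e ~ Int
  unify Int ~ f
_ _ : Int
let w : Int
  unify Bool ~ Bool
  unify Bool ~ Bool
  unify c -> d -> Int ~ Bool -> g
  unify c ~ Bool
  unify d -> Int ~ g
_ _ : d -> Int
  unify Int ~ Int
  unify Int ~ Int
  unify Int ~ Int
  unify Int ~ Int
  unify Int ~ Int
  unify Int ~ Int
  unify Int ~ Int
  unify Int ~ Int
  unify Bool ~ Bool
  unify Int ~ Int
  unify Int ~ Int
  unify Int ~ Int
  unify d -> Int ~ Bool -> h
  unify d ~ Bool
  unify Int ~ h
_ _ : Int

Answer: Int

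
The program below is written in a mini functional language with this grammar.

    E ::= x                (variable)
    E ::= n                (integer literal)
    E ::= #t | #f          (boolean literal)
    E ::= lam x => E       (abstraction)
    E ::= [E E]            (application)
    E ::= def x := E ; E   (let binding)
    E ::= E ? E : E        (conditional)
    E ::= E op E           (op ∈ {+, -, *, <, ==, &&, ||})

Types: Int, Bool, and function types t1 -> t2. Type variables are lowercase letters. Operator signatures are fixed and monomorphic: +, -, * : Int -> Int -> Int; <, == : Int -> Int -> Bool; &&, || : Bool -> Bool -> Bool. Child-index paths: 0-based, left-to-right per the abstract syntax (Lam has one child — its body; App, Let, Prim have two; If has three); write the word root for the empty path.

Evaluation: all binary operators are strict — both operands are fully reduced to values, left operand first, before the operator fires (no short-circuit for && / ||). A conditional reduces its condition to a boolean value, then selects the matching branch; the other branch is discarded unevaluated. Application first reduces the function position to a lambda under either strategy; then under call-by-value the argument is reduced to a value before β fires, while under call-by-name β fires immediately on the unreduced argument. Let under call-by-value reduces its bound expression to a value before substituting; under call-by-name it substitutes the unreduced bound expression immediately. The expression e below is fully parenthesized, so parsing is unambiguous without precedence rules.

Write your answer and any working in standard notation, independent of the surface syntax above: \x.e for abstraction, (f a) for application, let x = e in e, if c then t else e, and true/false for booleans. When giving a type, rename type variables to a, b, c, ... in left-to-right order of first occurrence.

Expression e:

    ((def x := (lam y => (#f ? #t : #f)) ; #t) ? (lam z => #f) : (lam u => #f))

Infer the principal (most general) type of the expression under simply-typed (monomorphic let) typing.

Working:
  unify Bool ~ Bool
  unify Bool ~ Bool
\y._ : a -> Bool
let x : a -> Bool
  unify Bool ~ Bool
\z._ : b -> Bool
\u._ : c -> Bool
  unify b -> Bool ~ c -> Bool
  unify b ~ c
  unify Bool ~ Bool

Answer: a -> Bool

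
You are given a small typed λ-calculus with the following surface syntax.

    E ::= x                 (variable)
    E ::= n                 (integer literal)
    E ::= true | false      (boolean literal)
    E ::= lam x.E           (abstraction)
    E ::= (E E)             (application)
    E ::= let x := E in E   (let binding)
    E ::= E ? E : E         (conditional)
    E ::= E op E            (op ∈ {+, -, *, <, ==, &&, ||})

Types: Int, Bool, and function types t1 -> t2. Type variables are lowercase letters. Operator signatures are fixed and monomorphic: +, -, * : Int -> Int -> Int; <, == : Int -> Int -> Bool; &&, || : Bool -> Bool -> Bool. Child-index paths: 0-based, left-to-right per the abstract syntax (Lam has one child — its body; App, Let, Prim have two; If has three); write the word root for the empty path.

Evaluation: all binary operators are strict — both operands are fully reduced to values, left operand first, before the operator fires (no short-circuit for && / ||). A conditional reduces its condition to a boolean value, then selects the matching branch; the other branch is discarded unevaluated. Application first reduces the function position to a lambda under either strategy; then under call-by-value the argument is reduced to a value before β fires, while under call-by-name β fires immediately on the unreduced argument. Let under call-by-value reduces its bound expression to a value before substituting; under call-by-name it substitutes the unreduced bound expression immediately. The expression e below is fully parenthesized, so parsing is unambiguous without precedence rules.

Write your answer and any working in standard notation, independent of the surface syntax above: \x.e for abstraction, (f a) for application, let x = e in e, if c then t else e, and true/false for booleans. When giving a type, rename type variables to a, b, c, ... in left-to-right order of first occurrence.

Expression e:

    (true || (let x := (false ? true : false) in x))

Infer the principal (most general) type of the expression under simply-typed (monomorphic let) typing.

Derivation:
  unify Bool ~ Bool
  unify Bool ~ Bool
  unify Bool ~ Bool
let x : Bool
x : Bool
  unify Bool ~ Bool

Answer: Bool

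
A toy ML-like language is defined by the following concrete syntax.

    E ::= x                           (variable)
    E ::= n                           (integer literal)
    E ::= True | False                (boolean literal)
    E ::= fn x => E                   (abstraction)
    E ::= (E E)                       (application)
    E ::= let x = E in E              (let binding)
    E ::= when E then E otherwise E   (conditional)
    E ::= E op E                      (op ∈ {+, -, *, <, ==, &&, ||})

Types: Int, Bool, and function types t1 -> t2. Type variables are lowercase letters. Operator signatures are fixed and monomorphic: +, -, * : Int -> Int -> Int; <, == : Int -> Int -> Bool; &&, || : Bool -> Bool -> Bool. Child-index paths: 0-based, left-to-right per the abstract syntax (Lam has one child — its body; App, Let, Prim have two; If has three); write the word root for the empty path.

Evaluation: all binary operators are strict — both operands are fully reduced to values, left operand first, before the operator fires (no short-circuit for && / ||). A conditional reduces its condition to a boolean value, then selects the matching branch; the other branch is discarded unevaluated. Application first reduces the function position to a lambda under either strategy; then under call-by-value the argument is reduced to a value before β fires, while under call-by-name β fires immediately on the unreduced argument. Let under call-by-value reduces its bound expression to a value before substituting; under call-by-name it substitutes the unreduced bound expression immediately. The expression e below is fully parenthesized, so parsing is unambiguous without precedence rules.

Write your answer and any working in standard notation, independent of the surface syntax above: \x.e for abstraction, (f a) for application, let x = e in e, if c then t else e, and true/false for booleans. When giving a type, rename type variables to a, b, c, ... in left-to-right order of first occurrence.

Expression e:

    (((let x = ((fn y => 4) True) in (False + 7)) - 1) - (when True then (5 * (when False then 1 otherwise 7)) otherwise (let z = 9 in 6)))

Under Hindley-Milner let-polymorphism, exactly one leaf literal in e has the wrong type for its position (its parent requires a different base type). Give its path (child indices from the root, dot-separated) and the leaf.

Working:
\y._ : a -> Int
  unify a -> Int ~ Bool -> b
  unify a ~ Bool
  unify Int ~ b
_ _ : Int
let x : Int
  unify Bool ~ Int
  FAIL: mismatch Bool ~ Int

Answer: 0.0.1.0 : false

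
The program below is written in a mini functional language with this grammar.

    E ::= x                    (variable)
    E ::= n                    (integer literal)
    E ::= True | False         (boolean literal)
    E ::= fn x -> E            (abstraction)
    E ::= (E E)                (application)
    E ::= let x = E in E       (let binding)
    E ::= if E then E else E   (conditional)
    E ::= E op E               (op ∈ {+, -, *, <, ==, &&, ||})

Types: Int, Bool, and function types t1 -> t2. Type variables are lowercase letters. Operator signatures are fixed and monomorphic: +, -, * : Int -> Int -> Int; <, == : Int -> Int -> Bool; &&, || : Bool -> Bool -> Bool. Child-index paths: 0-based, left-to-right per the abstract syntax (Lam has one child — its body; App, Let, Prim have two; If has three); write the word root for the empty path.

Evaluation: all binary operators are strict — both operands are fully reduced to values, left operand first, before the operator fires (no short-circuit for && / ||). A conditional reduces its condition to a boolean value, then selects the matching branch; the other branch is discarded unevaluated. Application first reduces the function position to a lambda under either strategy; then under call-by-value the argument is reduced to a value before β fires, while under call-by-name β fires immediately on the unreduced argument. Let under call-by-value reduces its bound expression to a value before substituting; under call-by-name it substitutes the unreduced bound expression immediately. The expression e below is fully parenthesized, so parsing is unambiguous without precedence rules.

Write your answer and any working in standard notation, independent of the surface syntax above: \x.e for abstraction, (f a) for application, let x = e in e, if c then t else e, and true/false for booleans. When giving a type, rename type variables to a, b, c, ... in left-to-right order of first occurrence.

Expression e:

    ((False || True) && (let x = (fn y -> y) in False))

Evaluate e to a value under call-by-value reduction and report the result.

Answer: false

Derivation:
step 0: ((false || true) && (let x = (\y.y) in false))
step 1: [delta@0] (true && (let x = (\y.y) in false))
step 2: [let@1] (true && false)
step 3: [delta@root] false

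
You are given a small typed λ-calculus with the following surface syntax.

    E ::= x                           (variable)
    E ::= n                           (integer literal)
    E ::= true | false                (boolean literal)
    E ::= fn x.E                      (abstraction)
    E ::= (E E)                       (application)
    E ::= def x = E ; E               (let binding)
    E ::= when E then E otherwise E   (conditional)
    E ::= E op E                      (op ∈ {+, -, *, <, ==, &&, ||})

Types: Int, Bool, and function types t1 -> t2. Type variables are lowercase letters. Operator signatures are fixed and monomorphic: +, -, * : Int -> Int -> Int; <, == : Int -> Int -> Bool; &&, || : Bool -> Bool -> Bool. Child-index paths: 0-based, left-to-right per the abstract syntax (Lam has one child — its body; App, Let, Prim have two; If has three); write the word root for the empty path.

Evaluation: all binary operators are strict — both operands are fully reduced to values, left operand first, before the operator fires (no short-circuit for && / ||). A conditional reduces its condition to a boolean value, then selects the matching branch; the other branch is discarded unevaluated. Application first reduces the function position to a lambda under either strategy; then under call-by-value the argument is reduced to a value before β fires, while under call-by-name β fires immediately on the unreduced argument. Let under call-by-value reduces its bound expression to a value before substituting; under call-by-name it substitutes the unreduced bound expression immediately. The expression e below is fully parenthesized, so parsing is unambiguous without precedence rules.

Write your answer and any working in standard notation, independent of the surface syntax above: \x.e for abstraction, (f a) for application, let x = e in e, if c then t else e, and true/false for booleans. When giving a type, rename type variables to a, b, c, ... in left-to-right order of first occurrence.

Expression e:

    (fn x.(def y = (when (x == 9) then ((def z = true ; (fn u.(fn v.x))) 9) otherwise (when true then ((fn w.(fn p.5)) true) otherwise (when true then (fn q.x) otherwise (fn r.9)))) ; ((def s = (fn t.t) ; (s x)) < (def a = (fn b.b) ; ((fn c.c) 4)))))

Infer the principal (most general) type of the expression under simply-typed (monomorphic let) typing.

Derivation:
x : a
  unify a ~ Int
  unify Int ~ Int
  unify Bool ~ Bool
let z : Bool
x : Int
\v._ : c -> Int
\u._ : b -> c -> Int
  unify b -> c -> Int ~ Int -> d
  unify b ~ Int
  unify c -> Int ~ d
_ _ : c -> Int
  unify Bool ~ Bool
\p._ : f -> Int
\w._ : e -> f -> Int
  unify e -> f -> Int ~ Bool -> g
  unify e ~ Bool
  unify f -> Int ~ g
_ _ : f -> Int
  unify Bool ~ Bool
x : Int
\q._ : h -> Int
\r._ : i -> Int
  unify h -> Int ~ i -> Int
  unify h ~ i
  unify Int ~ Int
  unify f -> Int ~ i -> Int
  unify f ~ i
  unify Int ~ Int
  unify c -> Int ~ i -> Int
  unify c ~ i
  unify Int ~ Int
let y : i -> Int
t : j
\t._ : j -> j
let s : j -> j
s : j -> j
x : Int
  unify j -> j ~ Int -> k
  unify j ~ Int
  unify Int ~ k
_ _ : Int
  unify Int ~ Int
b : l
\b._ : l -> l
let a : l -> l
c : m
\c._ : m -> m
  unify m -> m ~ Int -> n
  unify m ~ Int
  unify Int ~ n
_ _ : Int
  unify Int ~ Int
\x._ : Int -> Bool

Answer: Int -> Bool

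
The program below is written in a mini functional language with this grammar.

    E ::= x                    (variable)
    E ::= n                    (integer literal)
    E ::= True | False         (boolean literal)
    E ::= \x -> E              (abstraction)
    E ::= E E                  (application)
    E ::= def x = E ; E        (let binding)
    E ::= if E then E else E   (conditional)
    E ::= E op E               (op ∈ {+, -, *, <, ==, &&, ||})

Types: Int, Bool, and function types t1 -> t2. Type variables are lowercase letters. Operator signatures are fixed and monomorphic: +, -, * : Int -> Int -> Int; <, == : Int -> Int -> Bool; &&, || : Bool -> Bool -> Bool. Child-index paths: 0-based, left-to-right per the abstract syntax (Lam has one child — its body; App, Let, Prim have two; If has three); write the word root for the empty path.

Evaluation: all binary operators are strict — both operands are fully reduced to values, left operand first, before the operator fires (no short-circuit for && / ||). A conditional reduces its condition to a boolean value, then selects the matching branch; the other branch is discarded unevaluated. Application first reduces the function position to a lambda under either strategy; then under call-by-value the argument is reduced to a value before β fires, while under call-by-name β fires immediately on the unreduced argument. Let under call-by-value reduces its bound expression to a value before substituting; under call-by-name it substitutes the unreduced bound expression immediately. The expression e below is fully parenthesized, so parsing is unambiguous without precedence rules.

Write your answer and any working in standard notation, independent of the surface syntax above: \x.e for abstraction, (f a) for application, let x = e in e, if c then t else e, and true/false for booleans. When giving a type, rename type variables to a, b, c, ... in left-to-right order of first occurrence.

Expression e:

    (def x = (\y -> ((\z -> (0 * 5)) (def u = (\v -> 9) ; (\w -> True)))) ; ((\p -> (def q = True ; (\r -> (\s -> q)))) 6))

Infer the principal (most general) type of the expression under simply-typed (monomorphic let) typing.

Derivation:
  unify Int ~ Int
  unify Int ~ Int
\z._ : b -> Int
\v._ : c -> Int
let u : c -> Int
\w._ : d -> Bool
  unify b -> Int ~ (d -> Bool) -> e
  unify b ~ d -> Bool
  unify Int ~ e
_ _ : Int
\y._ : a -> Int
let x : a -> Int
let q : Bool
q : Bool
\s._ : h -> Bool
\r._ : g -> h -> Bool
\p._ : f -> g -> h -> Bool
  unify f -> g -> h -> Bool ~ Int -> i
  unify f ~ Int
  unify g -> h -> Bool ~ i
_ _ : g -> h -> Bool

Answer: a -> b -> Bool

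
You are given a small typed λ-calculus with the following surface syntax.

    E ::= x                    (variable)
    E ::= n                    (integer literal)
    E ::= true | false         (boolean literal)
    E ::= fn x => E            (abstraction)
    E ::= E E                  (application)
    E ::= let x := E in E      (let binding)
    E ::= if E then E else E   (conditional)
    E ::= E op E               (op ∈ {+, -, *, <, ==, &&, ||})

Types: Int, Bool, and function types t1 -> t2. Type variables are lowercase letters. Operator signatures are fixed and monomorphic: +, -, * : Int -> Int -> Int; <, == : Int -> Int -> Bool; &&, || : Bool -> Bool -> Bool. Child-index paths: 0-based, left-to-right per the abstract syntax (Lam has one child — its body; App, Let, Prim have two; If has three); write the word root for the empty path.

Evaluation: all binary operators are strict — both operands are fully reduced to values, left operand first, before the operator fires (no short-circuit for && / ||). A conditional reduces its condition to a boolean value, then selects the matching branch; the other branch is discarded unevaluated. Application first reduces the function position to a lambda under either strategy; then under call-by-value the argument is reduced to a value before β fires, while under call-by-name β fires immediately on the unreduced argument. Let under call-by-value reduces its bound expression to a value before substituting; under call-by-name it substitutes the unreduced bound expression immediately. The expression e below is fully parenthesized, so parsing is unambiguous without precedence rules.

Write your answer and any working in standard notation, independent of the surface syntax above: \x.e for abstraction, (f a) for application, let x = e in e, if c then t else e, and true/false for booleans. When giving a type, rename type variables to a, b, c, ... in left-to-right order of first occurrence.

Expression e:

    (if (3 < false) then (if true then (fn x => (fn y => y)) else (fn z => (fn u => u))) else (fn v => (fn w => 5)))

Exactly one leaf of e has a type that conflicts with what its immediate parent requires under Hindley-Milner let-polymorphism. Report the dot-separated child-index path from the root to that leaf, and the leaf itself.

Answer: 0.1 : false

Trace:
  unify Int ~ Int
  unify Bool ~ Int
  FAIL: mismatch Bool ~ Int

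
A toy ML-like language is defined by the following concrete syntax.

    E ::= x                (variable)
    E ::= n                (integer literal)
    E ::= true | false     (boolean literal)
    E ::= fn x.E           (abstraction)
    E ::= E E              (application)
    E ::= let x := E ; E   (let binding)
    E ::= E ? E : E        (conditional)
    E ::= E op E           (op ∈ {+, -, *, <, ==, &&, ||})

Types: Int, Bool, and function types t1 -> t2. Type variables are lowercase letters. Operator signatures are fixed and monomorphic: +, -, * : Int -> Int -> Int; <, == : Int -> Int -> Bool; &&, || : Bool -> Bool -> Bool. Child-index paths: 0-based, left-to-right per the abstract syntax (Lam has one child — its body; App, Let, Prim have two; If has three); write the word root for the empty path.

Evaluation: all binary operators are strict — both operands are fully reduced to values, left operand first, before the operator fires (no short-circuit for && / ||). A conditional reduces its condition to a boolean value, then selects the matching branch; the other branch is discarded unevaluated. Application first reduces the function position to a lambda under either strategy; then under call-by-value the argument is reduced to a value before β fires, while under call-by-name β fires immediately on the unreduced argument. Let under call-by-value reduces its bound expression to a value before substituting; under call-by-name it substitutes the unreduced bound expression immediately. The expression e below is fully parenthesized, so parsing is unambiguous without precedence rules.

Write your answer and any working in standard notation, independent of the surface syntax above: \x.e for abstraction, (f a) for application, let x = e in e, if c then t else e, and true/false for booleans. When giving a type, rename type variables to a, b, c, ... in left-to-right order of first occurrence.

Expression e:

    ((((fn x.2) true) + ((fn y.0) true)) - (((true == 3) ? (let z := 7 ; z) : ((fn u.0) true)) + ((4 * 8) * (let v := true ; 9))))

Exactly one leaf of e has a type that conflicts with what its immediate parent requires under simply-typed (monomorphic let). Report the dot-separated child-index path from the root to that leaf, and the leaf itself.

Answer: 1.0.0.0 : true

Derivation:
\x._ : a -> Int
  unify a -> Int ~ Bool -> b
  unify a ~ Bool
  unify Int ~ b
_ _ : Int
  unify Int ~ Int
\y._ : c -> Int
  unify c -> Int ~ Bool -> d
  unify c ~ Bool
  unify Int ~ d
_ _ : Int
  unify Int ~ Int
  unify Int ~ Int
  unify Bool ~ Int
  FAIL: mismatch Bool ~ Int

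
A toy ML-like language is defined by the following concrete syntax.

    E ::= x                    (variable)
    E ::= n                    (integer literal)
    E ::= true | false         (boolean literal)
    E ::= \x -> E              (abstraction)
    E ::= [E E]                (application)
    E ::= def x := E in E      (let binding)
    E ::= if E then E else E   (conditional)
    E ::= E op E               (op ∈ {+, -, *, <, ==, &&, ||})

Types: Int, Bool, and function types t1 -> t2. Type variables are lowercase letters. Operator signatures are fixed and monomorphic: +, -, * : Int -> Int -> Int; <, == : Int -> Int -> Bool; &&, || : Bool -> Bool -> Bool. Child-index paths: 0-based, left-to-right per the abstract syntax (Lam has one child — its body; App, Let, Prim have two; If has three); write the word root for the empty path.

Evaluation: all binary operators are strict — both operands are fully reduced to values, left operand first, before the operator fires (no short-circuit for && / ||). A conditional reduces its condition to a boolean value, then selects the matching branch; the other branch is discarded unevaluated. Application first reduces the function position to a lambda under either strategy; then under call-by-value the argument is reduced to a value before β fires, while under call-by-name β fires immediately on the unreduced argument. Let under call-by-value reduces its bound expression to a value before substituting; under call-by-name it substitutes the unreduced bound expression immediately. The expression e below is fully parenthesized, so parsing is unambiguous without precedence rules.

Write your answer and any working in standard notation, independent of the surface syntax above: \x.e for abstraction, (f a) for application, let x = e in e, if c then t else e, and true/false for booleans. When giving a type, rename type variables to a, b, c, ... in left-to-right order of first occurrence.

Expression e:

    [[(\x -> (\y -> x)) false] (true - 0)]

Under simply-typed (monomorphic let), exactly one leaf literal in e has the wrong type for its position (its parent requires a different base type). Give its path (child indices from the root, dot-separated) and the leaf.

Derivation:
x : a
\y._ : b -> a
\x._ : a -> b -> a
  unify a -> b -> a ~ Bool -> c
  unify a ~ Bool
  unify b -> Bool ~ c
_ _ : b -> Bool
  unify Bool ~ Int
  FAIL: mismatch Bool ~ Int

Answer: 1.0 : true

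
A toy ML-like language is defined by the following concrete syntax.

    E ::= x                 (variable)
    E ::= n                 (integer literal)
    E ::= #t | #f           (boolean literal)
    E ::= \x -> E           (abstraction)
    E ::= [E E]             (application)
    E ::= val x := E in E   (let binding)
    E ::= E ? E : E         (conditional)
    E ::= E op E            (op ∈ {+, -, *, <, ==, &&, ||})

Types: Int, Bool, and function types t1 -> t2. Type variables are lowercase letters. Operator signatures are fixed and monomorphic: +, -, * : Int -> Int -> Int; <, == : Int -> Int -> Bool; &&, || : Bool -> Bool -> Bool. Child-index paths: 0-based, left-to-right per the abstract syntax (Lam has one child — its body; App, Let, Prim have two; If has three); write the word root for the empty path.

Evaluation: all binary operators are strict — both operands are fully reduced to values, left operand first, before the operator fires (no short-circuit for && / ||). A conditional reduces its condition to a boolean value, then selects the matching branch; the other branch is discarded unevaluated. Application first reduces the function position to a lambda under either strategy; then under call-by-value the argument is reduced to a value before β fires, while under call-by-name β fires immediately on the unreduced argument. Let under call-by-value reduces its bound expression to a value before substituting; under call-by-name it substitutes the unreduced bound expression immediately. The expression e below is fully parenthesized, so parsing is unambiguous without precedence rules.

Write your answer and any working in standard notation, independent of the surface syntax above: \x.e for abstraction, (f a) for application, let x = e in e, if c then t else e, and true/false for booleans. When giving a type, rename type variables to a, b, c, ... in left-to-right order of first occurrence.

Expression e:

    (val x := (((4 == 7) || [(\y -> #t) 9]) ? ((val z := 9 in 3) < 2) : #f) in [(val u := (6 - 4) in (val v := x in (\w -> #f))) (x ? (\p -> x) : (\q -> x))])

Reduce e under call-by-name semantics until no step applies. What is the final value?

Derivation:
step 0: (let x = (if ((4 == 7) || ((\y.true) 9)) then ((let z = 9 in 3) < 2) else false) in ((let u = (6 - 4) in (let v = x in (\w.false))) (if x then (\p.x) else (\q.x))))
step 1: [let@root] ((let u = (6 - 4) in (let v = (if ((4 == 7) || ((\y.true) 9)) then ((let z = 9 in 3) < 2) else false) in (\w.false))) (if (if ((4 == 7) || ((\y.true) 9)) then ((let z = 9 in 3) < 2) else false) then (\p.(if ((4 == 7) || ((\y.true) 9)) then ((let z = 9 in 3) < 2) else false)) else (\q.(if ((4 == 7) || ((\y.true) 9)) then ((let z = 9 in 3) < 2) else false))))
step 2: [let@0] ((let v = (if ((4 == 7) || ((\y.true) 9)) then ((let z = 9 in 3) < 2) else false) in (\w.false)) (if (if ((4 == 7) || ((\y.true) 9)) then ((let z = 9 in 3) < 2) else false) then (\p.(if ((4 == 7) || ((\y.true) 9)) then ((let z = 9 in 3) < 2) else false)) else (\q.(if ((4 == 7) || ((\y.true) 9)) then ((let z = 9 in 3) < 2) else false))))
step 3: [let@0] ((\w.false) (if (if ((4 == 7) || ((\y.true) 9)) then ((let z = 9 in 3) < 2) else false) then (\p.(if ((4 == 7) || ((\y.true) 9)) then ((let z = 9 in 3) < 2) else false)) else (\q.(if ((4 == 7) || ((\y.true) 9)) then ((let z = 9 in 3) < 2) else false))))
step 4: [beta@root] false

Answer: false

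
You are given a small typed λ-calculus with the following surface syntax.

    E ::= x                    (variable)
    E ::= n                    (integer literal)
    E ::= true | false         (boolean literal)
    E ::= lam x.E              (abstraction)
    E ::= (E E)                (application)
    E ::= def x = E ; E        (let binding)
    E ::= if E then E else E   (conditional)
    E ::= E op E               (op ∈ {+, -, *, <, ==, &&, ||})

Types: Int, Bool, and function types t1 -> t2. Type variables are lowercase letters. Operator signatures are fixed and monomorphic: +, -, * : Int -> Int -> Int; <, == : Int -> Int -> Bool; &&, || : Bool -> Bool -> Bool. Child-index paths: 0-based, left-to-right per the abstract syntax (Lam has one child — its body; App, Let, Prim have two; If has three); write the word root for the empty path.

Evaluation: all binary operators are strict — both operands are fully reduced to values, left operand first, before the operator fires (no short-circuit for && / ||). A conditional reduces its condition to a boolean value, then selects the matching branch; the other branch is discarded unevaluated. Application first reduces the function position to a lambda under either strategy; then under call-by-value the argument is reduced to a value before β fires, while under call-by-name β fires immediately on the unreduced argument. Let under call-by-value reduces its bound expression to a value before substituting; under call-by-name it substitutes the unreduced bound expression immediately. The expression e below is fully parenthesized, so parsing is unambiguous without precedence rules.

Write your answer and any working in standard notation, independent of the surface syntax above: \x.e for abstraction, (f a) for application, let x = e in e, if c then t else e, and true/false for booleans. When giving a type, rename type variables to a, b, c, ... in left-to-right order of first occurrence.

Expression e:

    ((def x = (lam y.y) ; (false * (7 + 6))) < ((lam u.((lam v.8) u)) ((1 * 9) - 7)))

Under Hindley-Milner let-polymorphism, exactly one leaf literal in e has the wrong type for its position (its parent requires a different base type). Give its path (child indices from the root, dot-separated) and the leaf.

Answer: 0.1.0 : false

Working:
y : a
\y._ : a -> a
let x : forall. a -> a
  unify Bool ~ Int
  FAIL: mismatch Bool ~ Int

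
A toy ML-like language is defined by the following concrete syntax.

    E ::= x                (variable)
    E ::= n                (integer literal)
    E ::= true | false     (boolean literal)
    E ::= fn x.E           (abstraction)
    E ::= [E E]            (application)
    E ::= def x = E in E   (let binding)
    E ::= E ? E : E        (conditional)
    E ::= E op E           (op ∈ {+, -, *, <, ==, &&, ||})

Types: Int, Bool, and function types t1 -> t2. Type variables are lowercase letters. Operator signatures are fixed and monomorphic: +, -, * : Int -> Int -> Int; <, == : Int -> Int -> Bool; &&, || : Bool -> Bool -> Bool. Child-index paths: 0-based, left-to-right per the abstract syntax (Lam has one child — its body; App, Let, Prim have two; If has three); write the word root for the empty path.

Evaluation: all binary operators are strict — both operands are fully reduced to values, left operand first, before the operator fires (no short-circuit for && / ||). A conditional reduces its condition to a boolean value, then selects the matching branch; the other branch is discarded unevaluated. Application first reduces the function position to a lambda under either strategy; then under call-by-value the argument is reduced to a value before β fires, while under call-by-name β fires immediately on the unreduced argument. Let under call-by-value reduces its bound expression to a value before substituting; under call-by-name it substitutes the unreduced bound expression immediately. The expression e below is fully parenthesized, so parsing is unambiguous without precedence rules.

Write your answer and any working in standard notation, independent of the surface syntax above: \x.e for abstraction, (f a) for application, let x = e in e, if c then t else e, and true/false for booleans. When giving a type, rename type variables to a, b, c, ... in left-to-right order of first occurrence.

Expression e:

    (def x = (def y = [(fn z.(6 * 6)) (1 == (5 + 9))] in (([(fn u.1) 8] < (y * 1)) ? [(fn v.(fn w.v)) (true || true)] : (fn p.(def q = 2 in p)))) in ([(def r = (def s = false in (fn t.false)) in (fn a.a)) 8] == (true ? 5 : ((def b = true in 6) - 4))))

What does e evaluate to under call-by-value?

Working:
step 0: (let x = (let y = ((\z.(6 * 6)) (1 == (5 + 9))) in (if (((\u.1) 8) < (y * 1)) then ((\v.(\w.v)) (true || true)) else (\p.(let q = 2 in p)))) in (((let r = (let s = false in (\t.false)) in (\a.a)) 8) == (if true then 5 else ((let b = true in 6) - 4))))
step 1: [delta@0.0.1.1] (let x = (let y = ((\z.(6 * 6)) (1 == 14)) in (if (((\u.1) 8) < (y * 1)) then ((\v.(\w.v)) (true || true)) else (\p.(let q = 2 in p)))) in (((let r = (let s = false in (\t.false)) in (\a.a)) 8) == (if true then 5 else ((let b = true in 6) - 4))))
step 2: [delta@0.0.1] (let x = (let y = ((\z.(6 * 6)) false) in (if (((\u.1) 8) < (y * 1)) then ((\v.(\w.v)) (true || true)) else (\p.(let q = 2 in p)))) in (((let r = (let s = false in (\t.false)) in (\a.a)) 8) == (if true then 5 else ((let b = true in 6) - 4))))
step 3: [beta@0.0] (let x = (let y = (6 * 6) in (if (((\u.1) 8) < (y * 1)) then ((\v.(\w.v)) (true || true)) else (\p.(let q = 2 in p)))) in (((let r = (let s = false in (\t.false)) in (\a.a)) 8) == (if true then 5 else ((let b = true in 6) - 4))))
step 4: [delta@0.0] (let x = (let y = 36 in (if (((\u.1) 8) < (y * 1)) then ((\v.(\w.v)) (true || true)) else (\p.(let q = 2 in p)))) in (((let r = (let s = false in (\t.false)) in (\a.a)) 8) == (if true then 5 else ((let b = true in 6) - 4))))
step 5: [let@0] (let x = (if (((\u.1) 8) < (36 * 1)) then ((\v.(\w.v)) (true || true)) else (\p.(let q = 2 in p))) in (((let r = (let s = false in (\t.false)) in (\a.a)) 8) == (if true then 5 else ((let b = true in 6) - 4))))
step 6: [beta@0.0.0] (let x = (if (1 < (36 * 1)) then ((\v.(\w.v)) (true || true)) else (\p.(let q = 2 in p))) in (((let r = (let s = false in (\t.false)) in (\a.a)) 8) == (if true then 5 else ((let b = true in 6) - 4))))
step 7: [delta@0.0.1] (let x = (if (1 < 36) then ((\v.(\w.v)) (true || true)) else (\p.(let q = 2 in p))) in (((let r = (let s = false in (\t.false)) in (\a.a)) 8) == (if true then 5 else ((let b = true in 6) - 4))))
step 8: [delta@0.0] (let x = (if true then ((\v.(\w.v)) (true || true)) else (\p.(let q = 2 in p))) in (((let r = (let s = false in (\t.false)) in (\a.a)) 8) == (if true then 5 else ((let b = true in 6) - 4))))
step 9: [if@0] (let x = ((\v.(\w.v)) (true || true)) in (((let r = (let s = false in (\t.false)) in (\a.a)) 8) == (if true then 5 else ((let b = true in 6) - 4))))
step 10: [delta@0.1] (let x = ((\v.(\w.v)) true) in (((let r = (let s = false in (\t.false)) in (\a.a)) 8) == (if true then 5 else ((let b = true in 6) - 4))))
step 11: [beta@0] (let x = (\w.true) in (((let r = (let s = false in (\t.false)) in (\a.a)) 8) == (if true then 5 else ((let b = true in 6) - 4))))
step 12: [let@root] (((let r = (let s = false in (\t.false)) in (\a.a)) 8) == (if true then 5 else ((let b = true in 6) - 4)))
step 13: [let@0.0.0] (((let r = (\t.false) in (\a.a)) 8) == (if true then 5 else ((let b = true in 6) - 4)))
step 14: [let@0.0] (((\a.a) 8) == (if true then 5 else ((let b = true in 6) - 4)))
step 15: [beta@0] (8 == (if true then 5 else ((let b = true in 6) - 4)))
step 16: [if@1] (8 == 5)
step 17: [delta@root] false

Answer: false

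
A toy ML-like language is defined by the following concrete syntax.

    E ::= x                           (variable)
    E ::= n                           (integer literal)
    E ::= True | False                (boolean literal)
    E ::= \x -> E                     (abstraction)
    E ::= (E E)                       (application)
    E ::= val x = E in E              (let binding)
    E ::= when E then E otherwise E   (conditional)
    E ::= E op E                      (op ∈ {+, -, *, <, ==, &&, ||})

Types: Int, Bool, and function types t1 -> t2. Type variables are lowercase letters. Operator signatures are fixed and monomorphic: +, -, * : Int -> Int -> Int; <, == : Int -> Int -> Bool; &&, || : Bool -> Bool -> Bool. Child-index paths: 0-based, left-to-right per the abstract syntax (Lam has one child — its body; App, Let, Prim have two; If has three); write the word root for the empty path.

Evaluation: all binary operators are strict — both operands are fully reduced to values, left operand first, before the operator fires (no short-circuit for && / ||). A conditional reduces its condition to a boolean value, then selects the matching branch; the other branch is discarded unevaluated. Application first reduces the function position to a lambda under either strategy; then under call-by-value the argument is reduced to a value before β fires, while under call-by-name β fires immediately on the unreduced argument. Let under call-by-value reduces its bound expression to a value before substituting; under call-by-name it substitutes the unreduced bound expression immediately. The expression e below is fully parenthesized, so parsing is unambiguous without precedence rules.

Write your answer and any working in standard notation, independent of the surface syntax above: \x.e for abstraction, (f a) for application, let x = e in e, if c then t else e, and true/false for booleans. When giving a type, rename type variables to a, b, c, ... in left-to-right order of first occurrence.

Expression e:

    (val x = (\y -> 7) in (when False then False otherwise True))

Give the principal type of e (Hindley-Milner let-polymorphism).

Answer: Bool

Derivation:
\y._ : a -> Int
let x : forall. a -> Int
  unify Bool ~ Bool
  unify Bool ~ Bool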